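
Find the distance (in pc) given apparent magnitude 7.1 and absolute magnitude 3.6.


d = 10^((m - M + 5)/5) = 10^((7.1 - 3.6 + 5)/5) = 50.1187

50.1187 pc


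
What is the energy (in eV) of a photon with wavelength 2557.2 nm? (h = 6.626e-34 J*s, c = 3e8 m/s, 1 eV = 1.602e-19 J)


E = hc/lambda = 6.626e-34 * 3e8 / 2.557e-06 = 7.773e-20 J = 0.4852 eV

0.4852 eV


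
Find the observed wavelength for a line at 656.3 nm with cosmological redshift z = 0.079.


lam_obs = lam_emit * (1 + z) = 656.3 * (1 + 0.079) = 708.1477

708.1477 nm


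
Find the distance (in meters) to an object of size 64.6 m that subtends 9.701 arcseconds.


D = size / theta_rad, theta_rad = 9.701 * pi/(180*3600) = 4.703e-05, D = 1.374e+06

1.374e+06 m


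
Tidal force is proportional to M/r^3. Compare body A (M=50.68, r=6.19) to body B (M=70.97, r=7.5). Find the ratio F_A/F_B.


Ratio = (M1/r1^3) / (M2/r2^3) = (50.68/6.19^3) / (70.97/7.5^3) = 1.2702

1.2702


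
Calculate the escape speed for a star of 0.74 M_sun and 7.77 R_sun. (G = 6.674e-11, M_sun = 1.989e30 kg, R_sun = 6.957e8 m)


M = 0.74 * 1.989e30 kg = 1.47186e+30 kg; R = 7.77 * 6.957e8 m = 5.405589e+09 m. v_esc = sqrt(2GM/R) = sqrt(2 * 6.674e-11 * 1.47186e+30 / 5.405589e+09) = 190642.5504

190642.5504 m/s


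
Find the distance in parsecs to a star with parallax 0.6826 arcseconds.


d = 1/p = 1/0.6826 = 1.465

1.465 pc


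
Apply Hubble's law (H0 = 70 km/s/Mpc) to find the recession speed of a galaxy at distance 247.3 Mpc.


v = H0 * d = 70 * 247.3 = 17311.0

17311.0 km/s


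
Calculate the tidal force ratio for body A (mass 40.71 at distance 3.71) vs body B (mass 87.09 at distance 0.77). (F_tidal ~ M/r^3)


Ratio = (M1/r1^3) / (M2/r2^3) = (40.71/3.71^3) / (87.09/0.77^3) = 0.0042

0.0042


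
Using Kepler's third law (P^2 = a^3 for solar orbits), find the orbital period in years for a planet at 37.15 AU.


P = a^(3/2) = 37.15^1.5 = 226.4322

226.4322 years


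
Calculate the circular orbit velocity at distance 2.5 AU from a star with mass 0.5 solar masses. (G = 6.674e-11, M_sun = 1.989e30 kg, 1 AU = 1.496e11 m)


v = sqrt(GM/r) = sqrt(6.674e-11 * 9.945e+29 / 3.740e+11) = 13321.7014

13321.7014 m/s


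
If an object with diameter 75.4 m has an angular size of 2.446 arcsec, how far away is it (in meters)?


D = size / theta_rad, theta_rad = 2.446 * pi/(180*3600) = 1.186e-05, D = 6.358e+06

6.358e+06 m


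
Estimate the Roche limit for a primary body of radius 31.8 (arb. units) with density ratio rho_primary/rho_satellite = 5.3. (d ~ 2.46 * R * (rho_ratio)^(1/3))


d_Roche = 2.46 * 31.8 * 5.3^(1/3) = 136.3916

136.3916


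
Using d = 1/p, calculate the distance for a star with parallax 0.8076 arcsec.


d = 1/p = 1/0.8076 = 1.2382

1.2382 pc


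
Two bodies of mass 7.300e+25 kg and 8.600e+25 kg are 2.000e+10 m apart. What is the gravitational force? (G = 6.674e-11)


F = G*m1*m2/r^2 = 6.674e-11 * 7.300e+25 * 8.600e+25 / (2.000e+10)^2 = 6.674e-11 * 6.278e+51 / 4.000e+20 = 1.047e+21

1.047e+21 N


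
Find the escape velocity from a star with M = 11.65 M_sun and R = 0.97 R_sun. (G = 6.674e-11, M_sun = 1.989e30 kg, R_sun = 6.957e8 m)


M = 11.65 * 1.989e30 kg = 2.317185e+31 kg; R = 0.97 * 6.957e8 m = 6.74829e+08 m. v_esc = sqrt(2GM/R) = sqrt(2 * 6.674e-11 * 2.317185e+31 / 6.74829e+08) = 2.141e+06

2.141e+06 m/s


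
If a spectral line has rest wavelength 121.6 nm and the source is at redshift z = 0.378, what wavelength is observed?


lam_obs = lam_emit * (1 + z) = 121.6 * (1 + 0.378) = 167.5648

167.5648 nm


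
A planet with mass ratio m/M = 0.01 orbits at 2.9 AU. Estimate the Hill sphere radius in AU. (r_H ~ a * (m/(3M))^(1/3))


r_H = a * (m/3M)^(1/3) = 2.9 * (0.01/3)^(1/3) = 0.4332

0.4332 AU


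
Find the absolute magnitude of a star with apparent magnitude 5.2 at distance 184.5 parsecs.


M = m - 5*log10(d) + 5 = 5.2 - 5*log10(184.5) + 5 = -1.13

-1.13


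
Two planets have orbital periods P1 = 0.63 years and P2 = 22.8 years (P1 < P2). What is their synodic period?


1/P_syn = |1/P1 - 1/P2| = |1/0.63 - 1/22.8| => P_syn = 0.6479

0.6479 years


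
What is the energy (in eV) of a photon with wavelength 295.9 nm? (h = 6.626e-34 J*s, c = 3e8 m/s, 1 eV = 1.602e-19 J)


E = hc/lambda = 6.626e-34 * 3e8 / 2.959e-07 = 6.718e-19 J = 4.1934 eV

4.1934 eV


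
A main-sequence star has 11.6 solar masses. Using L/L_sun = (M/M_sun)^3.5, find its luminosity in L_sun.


L/L_sun = (M/M_sun)^3.5 = 11.6^3.5 = 5316.2202

5316.2202 L_sun


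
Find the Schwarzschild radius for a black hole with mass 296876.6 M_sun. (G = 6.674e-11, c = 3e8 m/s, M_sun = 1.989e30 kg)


M = 296876.6 * 1.989e30 kg = 5.904875574e+35 kg. rs = 2GM/c^2 = 2 * 6.674e-11 * 5.904875574e+35 / (3e8)^2 = 8.758e+08

8.758e+08 m


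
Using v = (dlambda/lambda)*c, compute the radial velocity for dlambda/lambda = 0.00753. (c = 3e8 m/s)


v = (dlambda/lambda) * c = 0.00753 * 3e8 = 2.259e+06

2.259e+06 m/s


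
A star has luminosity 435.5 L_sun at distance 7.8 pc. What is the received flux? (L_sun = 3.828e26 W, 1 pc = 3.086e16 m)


F = L / (4*pi*d^2) = 1.667e+29 / (4*pi*(2.407e+17)^2) = 2.290e-07

2.290e-07 W/m^2


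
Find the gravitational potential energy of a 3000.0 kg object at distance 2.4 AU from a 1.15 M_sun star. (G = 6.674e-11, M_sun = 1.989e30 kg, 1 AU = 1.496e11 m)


M = 1.15 * 1.989e30 kg = 2.28735e+30 kg; r = 2.4 AU * 1.496e11 m/AU = 3.5904e+11 m. U = -GM*m/r = -(6.674e-11 * 2.28735e+30 * 3000.0) / 3.5904e+11 = -1.276e+12

-1.276e+12 J


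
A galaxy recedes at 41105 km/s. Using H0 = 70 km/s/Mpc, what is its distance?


d = v / H0 = 41105 / 70 = 587.2143

587.2143 Mpc


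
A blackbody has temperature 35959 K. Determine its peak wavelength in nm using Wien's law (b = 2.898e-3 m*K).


lam_max = b / T = 2.898e-3 / 35959 = 8.059e-08 m = 80.5918 nm

80.5918 nm


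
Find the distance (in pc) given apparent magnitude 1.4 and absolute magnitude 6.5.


d = 10^((m - M + 5)/5) = 10^((1.4 - 6.5 + 5)/5) = 0.955

0.955 pc


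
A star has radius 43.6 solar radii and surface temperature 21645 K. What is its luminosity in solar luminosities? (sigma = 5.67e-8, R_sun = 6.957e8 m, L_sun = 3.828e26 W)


R = 43.6 * 6.957e8 m = 3.033252e+10 m. L = 4*pi*R^2*sigma*T^4 = 4*pi*(3.033252e+10)^2 * 5.67e-8 * 21645^4 = 1.438931993e+32 W. L/L_sun = 1.438931993e+32 / 3.828e26 = 375896.5499

375896.5499 L_sun


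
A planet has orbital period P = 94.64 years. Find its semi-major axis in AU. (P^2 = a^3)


a = P^(2/3) = 94.64^(2/3) = 20.7674

20.7674 AU


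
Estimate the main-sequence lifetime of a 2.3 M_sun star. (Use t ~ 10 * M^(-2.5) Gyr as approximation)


t = 10 * M^(-2.5) = 10 * 2.3^(-2.5) = 1.2465

1.2465 Gyr


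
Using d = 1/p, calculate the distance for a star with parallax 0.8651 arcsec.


d = 1/p = 1/0.8651 = 1.1559

1.1559 pc


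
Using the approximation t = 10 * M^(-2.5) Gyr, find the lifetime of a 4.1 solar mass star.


t = 10 * M^(-2.5) = 10 * 4.1^(-2.5) = 0.2938

0.2938 Gyr


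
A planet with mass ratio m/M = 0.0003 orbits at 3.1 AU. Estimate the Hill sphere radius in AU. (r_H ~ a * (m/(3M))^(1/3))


r_H = a * (m/3M)^(1/3) = 3.1 * (0.0003/3)^(1/3) = 0.1439

0.1439 AU


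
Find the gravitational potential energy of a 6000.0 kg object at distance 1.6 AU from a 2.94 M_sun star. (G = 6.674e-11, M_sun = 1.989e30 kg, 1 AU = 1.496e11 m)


M = 2.94 * 1.989e30 kg = 5.84766e+30 kg; r = 1.6 AU * 1.496e11 m/AU = 2.3936e+11 m. U = -GM*m/r = -(6.674e-11 * 5.84766e+30 * 6000.0) / 2.3936e+11 = -9.783e+12

-9.783e+12 J


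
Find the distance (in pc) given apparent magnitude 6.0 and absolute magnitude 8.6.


d = 10^((m - M + 5)/5) = 10^((6.0 - 8.6 + 5)/5) = 3.02

3.02 pc


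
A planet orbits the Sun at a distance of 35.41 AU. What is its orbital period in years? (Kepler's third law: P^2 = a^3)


P = a^(3/2) = 35.41^1.5 = 210.7118

210.7118 years


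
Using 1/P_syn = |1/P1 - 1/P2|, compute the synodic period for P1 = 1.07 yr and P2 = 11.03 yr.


1/P_syn = |1/P1 - 1/P2| = |1/1.07 - 1/11.03| => P_syn = 1.1849

1.1849 years


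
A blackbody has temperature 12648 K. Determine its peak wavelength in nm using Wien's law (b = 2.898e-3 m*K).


lam_max = b / T = 2.898e-3 / 12648 = 2.291e-07 m = 229.1271 nm

229.1271 nm


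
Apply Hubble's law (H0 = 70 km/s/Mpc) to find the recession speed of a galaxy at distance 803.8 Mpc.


v = H0 * d = 70 * 803.8 = 56266.0

56266.0 km/s


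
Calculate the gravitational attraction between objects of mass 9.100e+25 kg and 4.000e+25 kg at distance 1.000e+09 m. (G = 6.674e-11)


F = G*m1*m2/r^2 = 6.674e-11 * 9.100e+25 * 4.000e+25 / (1.000e+09)^2 = 6.674e-11 * 3.640e+51 / 1.000e+18 = 2.429e+23

2.429e+23 N


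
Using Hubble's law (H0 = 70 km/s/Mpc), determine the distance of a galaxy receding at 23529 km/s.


d = v / H0 = 23529 / 70 = 336.1286

336.1286 Mpc


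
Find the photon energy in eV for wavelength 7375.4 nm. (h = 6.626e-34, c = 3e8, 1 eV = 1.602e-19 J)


E = hc/lambda = 6.626e-34 * 3e8 / 7.375e-06 = 2.695e-20 J = 0.1682 eV

0.1682 eV


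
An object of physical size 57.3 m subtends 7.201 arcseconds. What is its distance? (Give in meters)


D = size / theta_rad, theta_rad = 7.201 * pi/(180*3600) = 3.491e-05, D = 1.641e+06

1.641e+06 m


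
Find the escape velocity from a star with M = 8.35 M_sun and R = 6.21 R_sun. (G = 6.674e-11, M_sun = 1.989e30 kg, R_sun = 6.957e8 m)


M = 8.35 * 1.989e30 kg = 1.660815e+31 kg; R = 6.21 * 6.957e8 m = 4.320297e+09 m. v_esc = sqrt(2GM/R) = sqrt(2 * 6.674e-11 * 1.660815e+31 / 4.320297e+09) = 716327.9987

716327.9987 m/s


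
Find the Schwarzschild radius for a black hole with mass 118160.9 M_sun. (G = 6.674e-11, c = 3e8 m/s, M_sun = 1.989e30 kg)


M = 118160.9 * 1.989e30 kg = 2.350220301e+35 kg. rs = 2GM/c^2 = 2 * 6.674e-11 * 2.350220301e+35 / (3e8)^2 = 3.486e+08

3.486e+08 m


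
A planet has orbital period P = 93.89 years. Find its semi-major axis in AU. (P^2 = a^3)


a = P^(2/3) = 93.89^(2/3) = 20.6576

20.6576 AU


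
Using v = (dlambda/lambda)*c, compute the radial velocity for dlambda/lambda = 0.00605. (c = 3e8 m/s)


v = (dlambda/lambda) * c = 0.00605 * 3e8 = 1.815e+06

1.815e+06 m/s


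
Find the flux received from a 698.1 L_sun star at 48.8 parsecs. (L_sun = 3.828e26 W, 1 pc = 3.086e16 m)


F = L / (4*pi*d^2) = 2.672e+29 / (4*pi*(1.506e+18)^2) = 9.377e-09

9.377e-09 W/m^2


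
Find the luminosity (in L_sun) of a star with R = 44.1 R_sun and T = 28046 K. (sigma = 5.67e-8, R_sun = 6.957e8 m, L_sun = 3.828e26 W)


R = 44.1 * 6.957e8 m = 3.068037e+10 m. L = 4*pi*R^2*sigma*T^4 = 4*pi*(3.068037e+10)^2 * 5.67e-8 * 28046^4 = 4.149519668e+32 W. L/L_sun = 4.149519668e+32 / 3.828e26 = 1.084e+06

1.084e+06 L_sun


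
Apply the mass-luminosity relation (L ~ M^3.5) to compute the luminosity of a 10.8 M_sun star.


L/L_sun = (M/M_sun)^3.5 = 10.8^3.5 = 4139.8361

4139.8361 L_sun


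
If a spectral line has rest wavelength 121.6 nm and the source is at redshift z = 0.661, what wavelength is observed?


lam_obs = lam_emit * (1 + z) = 121.6 * (1 + 0.661) = 201.9776

201.9776 nm


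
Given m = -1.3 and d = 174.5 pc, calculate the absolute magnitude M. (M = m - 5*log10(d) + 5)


M = m - 5*log10(d) + 5 = -1.3 - 5*log10(174.5) + 5 = -7.509

-7.509


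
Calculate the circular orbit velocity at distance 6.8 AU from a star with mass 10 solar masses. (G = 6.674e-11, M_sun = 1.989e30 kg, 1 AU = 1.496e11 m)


v = sqrt(GM/r) = sqrt(6.674e-11 * 1.989e+31 / 1.017e+12) = 36123.5347

36123.5347 m/s


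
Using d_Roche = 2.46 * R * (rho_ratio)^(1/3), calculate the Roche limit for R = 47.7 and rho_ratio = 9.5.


d_Roche = 2.46 * 47.7 * 9.5^(1/3) = 248.52

248.52


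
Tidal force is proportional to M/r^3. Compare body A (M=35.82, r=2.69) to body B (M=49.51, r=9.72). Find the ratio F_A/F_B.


Ratio = (M1/r1^3) / (M2/r2^3) = (35.82/2.69^3) / (49.51/9.72^3) = 34.133

34.133


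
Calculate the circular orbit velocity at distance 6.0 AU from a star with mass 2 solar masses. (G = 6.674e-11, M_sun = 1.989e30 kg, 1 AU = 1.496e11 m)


v = sqrt(GM/r) = sqrt(6.674e-11 * 3.978e+30 / 8.976e+11) = 17198.2425

17198.2425 m/s


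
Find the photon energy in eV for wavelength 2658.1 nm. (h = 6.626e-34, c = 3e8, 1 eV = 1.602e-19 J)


E = hc/lambda = 6.626e-34 * 3e8 / 2.658e-06 = 7.478e-20 J = 0.4668 eV

0.4668 eV


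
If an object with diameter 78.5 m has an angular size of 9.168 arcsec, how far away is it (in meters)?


D = size / theta_rad, theta_rad = 9.168 * pi/(180*3600) = 4.445e-05, D = 1.766e+06

1.766e+06 m


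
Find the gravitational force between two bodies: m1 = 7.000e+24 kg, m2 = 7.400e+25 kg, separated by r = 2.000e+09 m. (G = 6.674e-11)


F = G*m1*m2/r^2 = 6.674e-11 * 7.000e+24 * 7.400e+25 / (2.000e+09)^2 = 6.674e-11 * 5.180e+50 / 4.000e+18 = 8.643e+21

8.643e+21 N


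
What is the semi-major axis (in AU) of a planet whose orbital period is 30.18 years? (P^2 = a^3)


a = P^(2/3) = 30.18^(2/3) = 9.6935

9.6935 AU


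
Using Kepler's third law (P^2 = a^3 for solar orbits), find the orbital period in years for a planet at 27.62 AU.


P = a^(3/2) = 27.62^1.5 = 145.1562

145.1562 years


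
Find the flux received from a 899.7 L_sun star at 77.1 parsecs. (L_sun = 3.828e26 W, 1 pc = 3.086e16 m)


F = L / (4*pi*d^2) = 3.444e+29 / (4*pi*(2.379e+18)^2) = 4.841e-09

4.841e-09 W/m^2


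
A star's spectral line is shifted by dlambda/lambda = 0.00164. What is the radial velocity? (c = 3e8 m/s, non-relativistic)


v = (dlambda/lambda) * c = 0.00164 * 3e8 = 492000.0

492000.0 m/s


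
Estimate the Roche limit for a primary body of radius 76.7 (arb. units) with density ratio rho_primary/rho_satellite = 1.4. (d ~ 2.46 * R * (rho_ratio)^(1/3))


d_Roche = 2.46 * 76.7 * 1.4^(1/3) = 211.0765

211.0765


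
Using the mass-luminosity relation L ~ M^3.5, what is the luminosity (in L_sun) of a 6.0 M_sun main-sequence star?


L/L_sun = (M/M_sun)^3.5 = 6.0^3.5 = 529.0898

529.0898 L_sun


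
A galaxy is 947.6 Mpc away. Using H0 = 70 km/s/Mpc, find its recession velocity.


v = H0 * d = 70 * 947.6 = 66332.0

66332.0 km/s


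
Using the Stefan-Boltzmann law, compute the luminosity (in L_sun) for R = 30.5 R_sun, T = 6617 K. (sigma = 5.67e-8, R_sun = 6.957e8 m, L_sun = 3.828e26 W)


R = 30.5 * 6.957e8 m = 2.121885e+10 m. L = 4*pi*R^2*sigma*T^4 = 4*pi*(2.121885e+10)^2 * 5.67e-8 * 6617^4 = 6.150085407e+29 W. L/L_sun = 6.150085407e+29 / 3.828e26 = 1606.6054

1606.6054 L_sun


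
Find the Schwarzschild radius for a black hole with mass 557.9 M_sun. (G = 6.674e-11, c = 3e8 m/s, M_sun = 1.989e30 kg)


M = 557.9 * 1.989e30 kg = 1.1096631e+33 kg. rs = 2GM/c^2 = 2 * 6.674e-11 * 1.1096631e+33 / (3e8)^2 = 1.646e+06

1.646e+06 m


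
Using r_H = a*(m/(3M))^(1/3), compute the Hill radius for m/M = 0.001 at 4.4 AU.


r_H = a * (m/3M)^(1/3) = 4.4 * (0.001/3)^(1/3) = 0.3051

0.3051 AU


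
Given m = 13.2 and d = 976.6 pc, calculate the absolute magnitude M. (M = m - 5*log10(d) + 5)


M = m - 5*log10(d) + 5 = 13.2 - 5*log10(976.6) + 5 = 3.2514

3.2514


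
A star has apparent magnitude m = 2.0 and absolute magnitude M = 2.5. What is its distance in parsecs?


d = 10^((m - M + 5)/5) = 10^((2.0 - 2.5 + 5)/5) = 7.9433

7.9433 pc


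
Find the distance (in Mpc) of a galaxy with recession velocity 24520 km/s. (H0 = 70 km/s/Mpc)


d = v / H0 = 24520 / 70 = 350.2857

350.2857 Mpc


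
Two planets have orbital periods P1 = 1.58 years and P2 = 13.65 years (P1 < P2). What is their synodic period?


1/P_syn = |1/P1 - 1/P2| = |1/1.58 - 1/13.65| => P_syn = 1.7868

1.7868 years


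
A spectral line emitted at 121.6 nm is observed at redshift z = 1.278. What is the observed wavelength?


lam_obs = lam_emit * (1 + z) = 121.6 * (1 + 1.278) = 277.0048

277.0048 nm


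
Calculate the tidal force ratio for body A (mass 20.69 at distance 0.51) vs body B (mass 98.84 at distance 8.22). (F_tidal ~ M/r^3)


Ratio = (M1/r1^3) / (M2/r2^3) = (20.69/0.51^3) / (98.84/8.22^3) = 876.4612

876.4612


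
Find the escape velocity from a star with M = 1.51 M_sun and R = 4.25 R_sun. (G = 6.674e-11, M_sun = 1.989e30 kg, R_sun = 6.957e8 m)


M = 1.51 * 1.989e30 kg = 3.00339e+30 kg; R = 4.25 * 6.957e8 m = 2.956725e+09 m. v_esc = sqrt(2GM/R) = sqrt(2 * 6.674e-11 * 3.00339e+30 / 2.956725e+09) = 368220.9528

368220.9528 m/s


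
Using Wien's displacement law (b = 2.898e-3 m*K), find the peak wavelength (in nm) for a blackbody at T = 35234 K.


lam_max = b / T = 2.898e-3 / 35234 = 8.225e-08 m = 82.2501 nm

82.2501 nm


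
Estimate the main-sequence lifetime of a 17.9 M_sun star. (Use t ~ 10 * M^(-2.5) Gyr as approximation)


t = 10 * M^(-2.5) = 10 * 17.9^(-2.5) = 0.0074

0.0074 Gyr


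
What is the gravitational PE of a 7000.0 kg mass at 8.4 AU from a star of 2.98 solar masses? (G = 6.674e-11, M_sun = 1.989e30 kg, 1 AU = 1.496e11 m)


M = 2.98 * 1.989e30 kg = 5.92722e+30 kg; r = 8.4 AU * 1.496e11 m/AU = 1.25664e+12 m. U = -GM*m/r = -(6.674e-11 * 5.92722e+30 * 7000.0) / 1.25664e+12 = -2.204e+12

-2.204e+12 J


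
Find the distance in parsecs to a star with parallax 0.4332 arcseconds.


d = 1/p = 1/0.4332 = 2.3084

2.3084 pc


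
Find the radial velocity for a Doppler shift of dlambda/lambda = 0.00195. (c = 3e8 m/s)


v = (dlambda/lambda) * c = 0.00195 * 3e8 = 585000.0

585000.0 m/s


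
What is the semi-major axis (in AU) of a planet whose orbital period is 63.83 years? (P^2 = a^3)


a = P^(2/3) = 63.83^(2/3) = 15.9717

15.9717 AU


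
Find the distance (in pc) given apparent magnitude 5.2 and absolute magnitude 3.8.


d = 10^((m - M + 5)/5) = 10^((5.2 - 3.8 + 5)/5) = 19.0546

19.0546 pc


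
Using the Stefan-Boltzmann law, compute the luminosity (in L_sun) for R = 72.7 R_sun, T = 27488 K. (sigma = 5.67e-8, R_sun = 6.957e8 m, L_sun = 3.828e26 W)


R = 72.7 * 6.957e8 m = 5.057739e+10 m. L = 4*pi*R^2*sigma*T^4 = 4*pi*(5.057739e+10)^2 * 5.67e-8 * 27488^4 = 1.040586818e+33 W. L/L_sun = 1.040586818e+33 / 3.828e26 = 2.718e+06

2.718e+06 L_sun


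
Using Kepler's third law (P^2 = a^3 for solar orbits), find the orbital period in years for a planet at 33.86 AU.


P = a^(3/2) = 33.86^1.5 = 197.0291

197.0291 years


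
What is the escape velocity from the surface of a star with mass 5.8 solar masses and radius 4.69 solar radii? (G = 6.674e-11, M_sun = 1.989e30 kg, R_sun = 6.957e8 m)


M = 5.8 * 1.989e30 kg = 1.15362e+31 kg; R = 4.69 * 6.957e8 m = 3.262833e+09 m. v_esc = sqrt(2GM/R) = sqrt(2 * 6.674e-11 * 1.15362e+31 / 3.262833e+09) = 686976.7899

686976.7899 m/s


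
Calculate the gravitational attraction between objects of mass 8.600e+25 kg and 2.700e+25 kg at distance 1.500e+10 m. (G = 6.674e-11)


F = G*m1*m2/r^2 = 6.674e-11 * 8.600e+25 * 2.700e+25 / (1.500e+10)^2 = 6.674e-11 * 2.322e+51 / 2.250e+20 = 6.888e+20

6.888e+20 N


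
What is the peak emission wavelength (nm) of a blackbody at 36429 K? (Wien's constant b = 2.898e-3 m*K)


lam_max = b / T = 2.898e-3 / 36429 = 7.955e-08 m = 79.552 nm

79.552 nm


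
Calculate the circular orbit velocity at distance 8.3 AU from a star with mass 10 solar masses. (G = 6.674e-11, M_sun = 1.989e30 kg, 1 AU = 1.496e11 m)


v = sqrt(GM/r) = sqrt(6.674e-11 * 1.989e+31 / 1.242e+12) = 32696.83

32696.83 m/s


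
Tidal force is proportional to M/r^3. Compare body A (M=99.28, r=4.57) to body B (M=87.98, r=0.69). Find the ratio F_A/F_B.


Ratio = (M1/r1^3) / (M2/r2^3) = (99.28/4.57^3) / (87.98/0.69^3) = 0.0039

0.0039


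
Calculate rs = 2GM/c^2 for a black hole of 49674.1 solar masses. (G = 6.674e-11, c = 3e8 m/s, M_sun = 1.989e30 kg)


M = 49674.1 * 1.989e30 kg = 9.88017849e+34 kg. rs = 2GM/c^2 = 2 * 6.674e-11 * 9.88017849e+34 / (3e8)^2 = 1.465e+08

1.465e+08 m


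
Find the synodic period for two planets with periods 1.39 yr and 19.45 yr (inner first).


1/P_syn = |1/P1 - 1/P2| = |1/1.39 - 1/19.45| => P_syn = 1.497

1.497 years


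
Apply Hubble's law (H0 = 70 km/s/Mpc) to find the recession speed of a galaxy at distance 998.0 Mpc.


v = H0 * d = 70 * 998.0 = 69860.0

69860.0 km/s


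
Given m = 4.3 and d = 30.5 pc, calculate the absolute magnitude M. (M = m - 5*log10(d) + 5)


M = m - 5*log10(d) + 5 = 4.3 - 5*log10(30.5) + 5 = 1.8785

1.8785


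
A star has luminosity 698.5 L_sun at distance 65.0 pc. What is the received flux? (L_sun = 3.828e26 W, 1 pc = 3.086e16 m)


F = L / (4*pi*d^2) = 2.674e+29 / (4*pi*(2.006e+18)^2) = 5.288e-09

5.288e-09 W/m^2


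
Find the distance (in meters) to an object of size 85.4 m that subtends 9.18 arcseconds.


D = size / theta_rad, theta_rad = 9.18 * pi/(180*3600) = 4.451e-05, D = 1.919e+06

1.919e+06 m


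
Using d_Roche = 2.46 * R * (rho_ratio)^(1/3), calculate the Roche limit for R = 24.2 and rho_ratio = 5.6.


d_Roche = 2.46 * 24.2 * 5.6^(1/3) = 105.7174

105.7174


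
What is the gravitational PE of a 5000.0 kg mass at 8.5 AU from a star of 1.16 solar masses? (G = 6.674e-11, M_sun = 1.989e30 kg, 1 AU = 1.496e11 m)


M = 1.16 * 1.989e30 kg = 2.30724e+30 kg; r = 8.5 AU * 1.496e11 m/AU = 1.2716e+12 m. U = -GM*m/r = -(6.674e-11 * 2.30724e+30 * 5000.0) / 1.2716e+12 = -6.055e+11

-6.055e+11 J


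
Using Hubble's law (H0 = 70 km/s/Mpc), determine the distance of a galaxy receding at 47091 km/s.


d = v / H0 = 47091 / 70 = 672.7286

672.7286 Mpc


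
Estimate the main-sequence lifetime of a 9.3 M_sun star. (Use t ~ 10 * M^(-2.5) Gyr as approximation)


t = 10 * M^(-2.5) = 10 * 9.3^(-2.5) = 0.0379

0.0379 Gyr


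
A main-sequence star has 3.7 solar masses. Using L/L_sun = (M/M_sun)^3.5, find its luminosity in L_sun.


L/L_sun = (M/M_sun)^3.5 = 3.7^3.5 = 97.433

97.433 L_sun


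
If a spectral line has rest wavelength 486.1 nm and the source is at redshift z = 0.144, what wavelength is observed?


lam_obs = lam_emit * (1 + z) = 486.1 * (1 + 0.144) = 556.0984

556.0984 nm


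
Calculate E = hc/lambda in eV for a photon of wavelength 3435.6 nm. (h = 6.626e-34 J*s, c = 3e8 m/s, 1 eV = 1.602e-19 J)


E = hc/lambda = 6.626e-34 * 3e8 / 3.436e-06 = 5.786e-20 J = 0.3612 eV

0.3612 eV


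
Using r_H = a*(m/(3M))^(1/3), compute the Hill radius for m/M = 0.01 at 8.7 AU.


r_H = a * (m/3M)^(1/3) = 8.7 * (0.01/3)^(1/3) = 1.2996

1.2996 AU


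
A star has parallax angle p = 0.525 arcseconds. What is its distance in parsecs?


d = 1/p = 1/0.525 = 1.9048

1.9048 pc


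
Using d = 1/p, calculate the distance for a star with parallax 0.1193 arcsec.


d = 1/p = 1/0.1193 = 8.3822

8.3822 pc


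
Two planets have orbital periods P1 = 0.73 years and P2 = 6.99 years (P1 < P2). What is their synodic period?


1/P_syn = |1/P1 - 1/P2| = |1/0.73 - 1/6.99| => P_syn = 0.8151

0.8151 years


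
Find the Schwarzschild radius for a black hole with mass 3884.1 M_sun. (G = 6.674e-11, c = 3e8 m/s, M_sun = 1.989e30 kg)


M = 3884.1 * 1.989e30 kg = 7.7254749e+33 kg. rs = 2GM/c^2 = 2 * 6.674e-11 * 7.7254749e+33 / (3e8)^2 = 1.146e+07

1.146e+07 m


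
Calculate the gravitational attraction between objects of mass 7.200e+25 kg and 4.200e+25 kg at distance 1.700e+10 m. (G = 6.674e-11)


F = G*m1*m2/r^2 = 6.674e-11 * 7.200e+25 * 4.200e+25 / (1.700e+10)^2 = 6.674e-11 * 3.024e+51 / 2.890e+20 = 6.983e+20

6.983e+20 N


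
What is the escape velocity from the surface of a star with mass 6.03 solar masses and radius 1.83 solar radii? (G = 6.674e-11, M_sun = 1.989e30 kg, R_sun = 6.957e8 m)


M = 6.03 * 1.989e30 kg = 1.199367e+31 kg; R = 1.83 * 6.957e8 m = 1.273131e+09 m. v_esc = sqrt(2GM/R) = sqrt(2 * 6.674e-11 * 1.199367e+31 / 1.273131e+09) = 1.121e+06

1.121e+06 m/s


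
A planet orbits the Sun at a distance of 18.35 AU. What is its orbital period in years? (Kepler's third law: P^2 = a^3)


P = a^(3/2) = 18.35^1.5 = 78.6057

78.6057 years


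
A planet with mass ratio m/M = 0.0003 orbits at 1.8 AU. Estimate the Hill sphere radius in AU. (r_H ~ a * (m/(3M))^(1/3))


r_H = a * (m/3M)^(1/3) = 1.8 * (0.0003/3)^(1/3) = 0.0835

0.0835 AU


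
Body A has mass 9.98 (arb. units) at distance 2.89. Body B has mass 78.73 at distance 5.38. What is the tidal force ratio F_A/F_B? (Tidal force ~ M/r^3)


Ratio = (M1/r1^3) / (M2/r2^3) = (9.98/2.89^3) / (78.73/5.38^3) = 0.8178

0.8178


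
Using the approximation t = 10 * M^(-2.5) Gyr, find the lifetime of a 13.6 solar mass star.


t = 10 * M^(-2.5) = 10 * 13.6^(-2.5) = 0.0147

0.0147 Gyr


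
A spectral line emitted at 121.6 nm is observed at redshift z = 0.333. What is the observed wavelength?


lam_obs = lam_emit * (1 + z) = 121.6 * (1 + 0.333) = 162.0928

162.0928 nm


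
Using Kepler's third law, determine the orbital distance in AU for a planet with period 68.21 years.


a = P^(2/3) = 68.21^(2/3) = 16.6942

16.6942 AU


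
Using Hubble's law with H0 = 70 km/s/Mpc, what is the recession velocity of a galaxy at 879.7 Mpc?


v = H0 * d = 70 * 879.7 = 61579.0

61579.0 km/s


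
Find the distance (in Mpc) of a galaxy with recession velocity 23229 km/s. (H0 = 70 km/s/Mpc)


d = v / H0 = 23229 / 70 = 331.8429

331.8429 Mpc


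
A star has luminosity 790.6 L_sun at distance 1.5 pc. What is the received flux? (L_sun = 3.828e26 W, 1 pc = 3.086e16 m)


F = L / (4*pi*d^2) = 3.026e+29 / (4*pi*(4.629e+16)^2) = 1.124e-05

1.124e-05 W/m^2


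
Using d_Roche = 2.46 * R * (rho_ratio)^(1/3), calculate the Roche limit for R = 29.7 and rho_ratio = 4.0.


d_Roche = 2.46 * 29.7 * 4.0^(1/3) = 115.9787

115.9787


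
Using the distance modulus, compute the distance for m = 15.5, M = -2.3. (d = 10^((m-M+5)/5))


d = 10^((m - M + 5)/5) = 10^((15.5 - -2.3 + 5)/5) = 36307.8055

36307.8055 pc


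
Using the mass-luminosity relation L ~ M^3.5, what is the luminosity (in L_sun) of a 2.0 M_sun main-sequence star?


L/L_sun = (M/M_sun)^3.5 = 2.0^3.5 = 11.3137

11.3137 L_sun


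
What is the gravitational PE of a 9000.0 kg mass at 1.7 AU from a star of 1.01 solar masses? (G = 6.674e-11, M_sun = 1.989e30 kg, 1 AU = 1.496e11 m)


M = 1.01 * 1.989e30 kg = 2.00889e+30 kg; r = 1.7 AU * 1.496e11 m/AU = 2.5432e+11 m. U = -GM*m/r = -(6.674e-11 * 2.00889e+30 * 9000.0) / 2.5432e+11 = -4.745e+12

-4.745e+12 J


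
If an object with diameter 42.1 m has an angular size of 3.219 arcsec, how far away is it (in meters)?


D = size / theta_rad, theta_rad = 3.219 * pi/(180*3600) = 1.561e-05, D = 2.698e+06

2.698e+06 m


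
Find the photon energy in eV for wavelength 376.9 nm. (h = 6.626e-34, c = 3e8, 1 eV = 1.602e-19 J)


E = hc/lambda = 6.626e-34 * 3e8 / 3.769e-07 = 5.274e-19 J = 3.2922 eV

3.2922 eV


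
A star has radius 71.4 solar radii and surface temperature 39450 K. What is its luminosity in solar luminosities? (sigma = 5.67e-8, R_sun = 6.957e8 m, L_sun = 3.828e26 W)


R = 71.4 * 6.957e8 m = 4.967298e+10 m. L = 4*pi*R^2*sigma*T^4 = 4*pi*(4.967298e+10)^2 * 5.67e-8 * 39450^4 = 4.258154189e+33 W. L/L_sun = 4.258154189e+33 / 3.828e26 = 1.112e+07

1.112e+07 L_sun


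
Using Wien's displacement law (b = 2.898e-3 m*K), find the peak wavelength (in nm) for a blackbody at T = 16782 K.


lam_max = b / T = 2.898e-3 / 16782 = 1.727e-07 m = 172.685 nm

172.685 nm


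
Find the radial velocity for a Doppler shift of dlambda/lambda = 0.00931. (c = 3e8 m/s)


v = (dlambda/lambda) * c = 0.00931 * 3e8 = 2.793e+06

2.793e+06 m/s


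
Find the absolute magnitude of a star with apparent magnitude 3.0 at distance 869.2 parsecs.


M = m - 5*log10(d) + 5 = 3.0 - 5*log10(869.2) + 5 = -6.6956

-6.6956


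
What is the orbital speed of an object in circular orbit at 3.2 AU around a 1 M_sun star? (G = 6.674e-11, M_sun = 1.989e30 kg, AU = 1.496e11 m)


v = sqrt(GM/r) = sqrt(6.674e-11 * 1.989e+30 / 4.787e+11) = 16652.1267

16652.1267 m/s


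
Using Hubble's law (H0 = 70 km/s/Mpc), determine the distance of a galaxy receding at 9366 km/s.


d = v / H0 = 9366 / 70 = 133.8

133.8 Mpc


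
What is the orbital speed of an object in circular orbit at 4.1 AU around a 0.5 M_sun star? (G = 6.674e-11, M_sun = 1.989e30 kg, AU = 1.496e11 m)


v = sqrt(GM/r) = sqrt(6.674e-11 * 9.945e+29 / 6.134e+11) = 10402.5011

10402.5011 m/s


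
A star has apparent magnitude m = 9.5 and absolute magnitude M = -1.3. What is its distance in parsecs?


d = 10^((m - M + 5)/5) = 10^((9.5 - -1.3 + 5)/5) = 1445.4398

1445.4398 pc


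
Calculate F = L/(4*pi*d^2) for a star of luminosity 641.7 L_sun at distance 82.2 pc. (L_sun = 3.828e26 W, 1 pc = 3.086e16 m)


F = L / (4*pi*d^2) = 2.456e+29 / (4*pi*(2.537e+18)^2) = 3.038e-09

3.038e-09 W/m^2


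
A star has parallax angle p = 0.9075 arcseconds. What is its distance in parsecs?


d = 1/p = 1/0.9075 = 1.1019

1.1019 pc


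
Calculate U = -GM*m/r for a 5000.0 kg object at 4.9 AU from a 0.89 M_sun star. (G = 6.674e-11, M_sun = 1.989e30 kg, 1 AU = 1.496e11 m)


M = 0.89 * 1.989e30 kg = 1.77021e+30 kg; r = 4.9 AU * 1.496e11 m/AU = 7.3304e+11 m. U = -GM*m/r = -(6.674e-11 * 1.77021e+30 * 5000.0) / 7.3304e+11 = -8.058e+11

-8.058e+11 J


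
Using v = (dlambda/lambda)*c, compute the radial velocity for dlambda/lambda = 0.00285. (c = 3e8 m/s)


v = (dlambda/lambda) * c = 0.00285 * 3e8 = 855000.0

855000.0 m/s


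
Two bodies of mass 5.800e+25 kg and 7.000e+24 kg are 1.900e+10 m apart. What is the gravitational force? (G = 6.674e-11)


F = G*m1*m2/r^2 = 6.674e-11 * 5.800e+25 * 7.000e+24 / (1.900e+10)^2 = 6.674e-11 * 4.060e+50 / 3.610e+20 = 7.506e+19

7.506e+19 N


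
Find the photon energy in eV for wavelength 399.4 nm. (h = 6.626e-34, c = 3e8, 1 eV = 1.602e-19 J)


E = hc/lambda = 6.626e-34 * 3e8 / 3.994e-07 = 4.977e-19 J = 3.1067 eV

3.1067 eV


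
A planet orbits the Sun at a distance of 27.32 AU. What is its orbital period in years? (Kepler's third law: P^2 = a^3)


P = a^(3/2) = 27.32^1.5 = 142.7976

142.7976 years


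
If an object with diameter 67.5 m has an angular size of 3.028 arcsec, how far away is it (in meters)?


D = size / theta_rad, theta_rad = 3.028 * pi/(180*3600) = 1.468e-05, D = 4.598e+06

4.598e+06 m


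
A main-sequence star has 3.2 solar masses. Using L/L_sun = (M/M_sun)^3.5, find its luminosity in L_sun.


L/L_sun = (M/M_sun)^3.5 = 3.2^3.5 = 58.6172

58.6172 L_sun


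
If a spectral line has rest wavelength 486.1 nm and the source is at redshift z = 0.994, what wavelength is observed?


lam_obs = lam_emit * (1 + z) = 486.1 * (1 + 0.994) = 969.2834

969.2834 nm


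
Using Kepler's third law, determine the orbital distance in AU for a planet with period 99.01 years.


a = P^(2/3) = 99.01^(2/3) = 21.4019

21.4019 AU


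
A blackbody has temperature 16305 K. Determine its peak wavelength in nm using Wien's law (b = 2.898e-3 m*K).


lam_max = b / T = 2.898e-3 / 16305 = 1.777e-07 m = 177.7369 nm

177.7369 nm


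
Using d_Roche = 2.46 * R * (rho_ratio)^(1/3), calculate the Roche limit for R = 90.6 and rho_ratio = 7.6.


d_Roche = 2.46 * 90.6 * 7.6^(1/3) = 438.1954

438.1954


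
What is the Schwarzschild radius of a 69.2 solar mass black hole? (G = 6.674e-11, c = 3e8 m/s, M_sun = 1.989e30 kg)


M = 69.2 * 1.989e30 kg = 1.376388e+32 kg. rs = 2GM/c^2 = 2 * 6.674e-11 * 1.376388e+32 / (3e8)^2 = 204133.6336

204133.6336 m


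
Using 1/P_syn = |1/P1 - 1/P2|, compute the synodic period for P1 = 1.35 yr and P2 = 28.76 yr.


1/P_syn = |1/P1 - 1/P2| = |1/1.35 - 1/28.76| => P_syn = 1.4165

1.4165 years


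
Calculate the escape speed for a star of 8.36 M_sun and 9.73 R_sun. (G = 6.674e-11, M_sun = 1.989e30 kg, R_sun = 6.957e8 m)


M = 8.36 * 1.989e30 kg = 1.662804e+31 kg; R = 9.73 * 6.957e8 m = 6.769161e+09 m. v_esc = sqrt(2GM/R) = sqrt(2 * 6.674e-11 * 1.662804e+31 / 6.769161e+09) = 572613.0051

572613.0051 m/s


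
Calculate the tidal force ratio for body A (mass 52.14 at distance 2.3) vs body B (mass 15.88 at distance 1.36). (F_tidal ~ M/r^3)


Ratio = (M1/r1^3) / (M2/r2^3) = (52.14/2.3^3) / (15.88/1.36^3) = 0.6788

0.6788


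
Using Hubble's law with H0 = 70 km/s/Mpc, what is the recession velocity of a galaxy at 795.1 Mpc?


v = H0 * d = 70 * 795.1 = 55657.0

55657.0 km/s


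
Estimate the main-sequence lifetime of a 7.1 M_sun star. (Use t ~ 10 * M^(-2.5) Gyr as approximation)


t = 10 * M^(-2.5) = 10 * 7.1^(-2.5) = 0.0744

0.0744 Gyr


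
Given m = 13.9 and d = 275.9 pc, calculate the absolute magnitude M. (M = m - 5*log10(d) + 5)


M = m - 5*log10(d) + 5 = 13.9 - 5*log10(275.9) + 5 = 6.6962

6.6962


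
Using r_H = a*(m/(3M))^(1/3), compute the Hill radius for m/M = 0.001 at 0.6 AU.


r_H = a * (m/3M)^(1/3) = 0.6 * (0.001/3)^(1/3) = 0.0416

0.0416 AU


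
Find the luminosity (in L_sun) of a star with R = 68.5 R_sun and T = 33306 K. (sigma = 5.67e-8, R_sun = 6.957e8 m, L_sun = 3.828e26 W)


R = 68.5 * 6.957e8 m = 4.765545e+10 m. L = 4*pi*R^2*sigma*T^4 = 4*pi*(4.765545e+10)^2 * 5.67e-8 * 33306^4 = 1.991168364e+33 W. L/L_sun = 1.991168364e+33 / 3.828e26 = 5.202e+06

5.202e+06 L_sun


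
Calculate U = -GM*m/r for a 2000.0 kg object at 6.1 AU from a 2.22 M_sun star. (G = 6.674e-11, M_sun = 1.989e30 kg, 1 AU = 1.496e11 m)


M = 2.22 * 1.989e30 kg = 4.41558e+30 kg; r = 6.1 AU * 1.496e11 m/AU = 9.1256e+11 m. U = -GM*m/r = -(6.674e-11 * 4.41558e+30 * 2000.0) / 9.1256e+11 = -6.459e+11

-6.459e+11 J


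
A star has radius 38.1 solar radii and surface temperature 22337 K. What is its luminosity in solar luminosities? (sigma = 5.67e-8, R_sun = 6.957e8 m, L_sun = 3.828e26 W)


R = 38.1 * 6.957e8 m = 2.650617e+10 m. L = 4*pi*R^2*sigma*T^4 = 4*pi*(2.650617e+10)^2 * 5.67e-8 * 22337^4 = 1.246195727e+32 W. L/L_sun = 1.246195727e+32 / 3.828e26 = 325547.4731

325547.4731 L_sun


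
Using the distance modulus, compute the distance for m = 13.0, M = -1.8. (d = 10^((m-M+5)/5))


d = 10^((m - M + 5)/5) = 10^((13.0 - -1.8 + 5)/5) = 9120.1084

9120.1084 pc


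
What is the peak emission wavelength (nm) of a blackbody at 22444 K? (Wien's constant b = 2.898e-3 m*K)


lam_max = b / T = 2.898e-3 / 22444 = 1.291e-07 m = 129.1214 nm

129.1214 nm


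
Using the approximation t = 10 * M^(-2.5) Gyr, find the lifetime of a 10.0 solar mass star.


t = 10 * M^(-2.5) = 10 * 10.0^(-2.5) = 0.0316

0.0316 Gyr


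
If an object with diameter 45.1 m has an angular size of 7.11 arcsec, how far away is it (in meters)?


D = size / theta_rad, theta_rad = 7.11 * pi/(180*3600) = 3.447e-05, D = 1.308e+06

1.308e+06 m


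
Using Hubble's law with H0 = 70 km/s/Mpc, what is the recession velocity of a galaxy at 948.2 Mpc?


v = H0 * d = 70 * 948.2 = 66374.0

66374.0 km/s


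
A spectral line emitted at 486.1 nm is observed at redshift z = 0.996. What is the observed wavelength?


lam_obs = lam_emit * (1 + z) = 486.1 * (1 + 0.996) = 970.2556

970.2556 nm


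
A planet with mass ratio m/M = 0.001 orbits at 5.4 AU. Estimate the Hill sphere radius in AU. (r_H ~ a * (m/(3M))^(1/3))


r_H = a * (m/3M)^(1/3) = 5.4 * (0.001/3)^(1/3) = 0.3744

0.3744 AU


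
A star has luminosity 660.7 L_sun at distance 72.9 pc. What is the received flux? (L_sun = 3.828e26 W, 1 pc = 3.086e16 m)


F = L / (4*pi*d^2) = 2.529e+29 / (4*pi*(2.250e+18)^2) = 3.977e-09

3.977e-09 W/m^2


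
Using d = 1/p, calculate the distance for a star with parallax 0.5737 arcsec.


d = 1/p = 1/0.5737 = 1.7431

1.7431 pc


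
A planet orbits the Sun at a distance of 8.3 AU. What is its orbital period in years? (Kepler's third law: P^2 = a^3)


P = a^(3/2) = 8.3^1.5 = 23.9121

23.9121 years


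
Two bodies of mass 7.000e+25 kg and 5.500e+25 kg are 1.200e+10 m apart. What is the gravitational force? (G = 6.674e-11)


F = G*m1*m2/r^2 = 6.674e-11 * 7.000e+25 * 5.500e+25 / (1.200e+10)^2 = 6.674e-11 * 3.850e+51 / 1.440e+20 = 1.784e+21

1.784e+21 N


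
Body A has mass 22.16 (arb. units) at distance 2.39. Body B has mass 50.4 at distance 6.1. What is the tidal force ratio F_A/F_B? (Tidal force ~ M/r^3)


Ratio = (M1/r1^3) / (M2/r2^3) = (22.16/2.39^3) / (50.4/6.1^3) = 7.3103

7.3103


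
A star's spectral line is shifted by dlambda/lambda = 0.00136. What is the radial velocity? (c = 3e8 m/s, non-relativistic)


v = (dlambda/lambda) * c = 0.00136 * 3e8 = 408000.0

408000.0 m/s


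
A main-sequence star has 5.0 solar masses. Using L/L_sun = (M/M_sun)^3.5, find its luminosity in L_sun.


L/L_sun = (M/M_sun)^3.5 = 5.0^3.5 = 279.5085

279.5085 L_sun


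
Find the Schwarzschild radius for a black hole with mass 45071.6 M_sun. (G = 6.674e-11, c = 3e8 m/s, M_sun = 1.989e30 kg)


M = 45071.6 * 1.989e30 kg = 8.96474124e+34 kg. rs = 2GM/c^2 = 2 * 6.674e-11 * 8.96474124e+34 / (3e8)^2 = 1.330e+08

1.330e+08 m


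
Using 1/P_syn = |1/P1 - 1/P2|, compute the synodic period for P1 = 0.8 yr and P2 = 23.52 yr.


1/P_syn = |1/P1 - 1/P2| = |1/0.8 - 1/23.52| => P_syn = 0.8282

0.8282 years


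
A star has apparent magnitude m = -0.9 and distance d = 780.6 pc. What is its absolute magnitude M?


M = m - 5*log10(d) + 5 = -0.9 - 5*log10(780.6) + 5 = -10.3621

-10.3621


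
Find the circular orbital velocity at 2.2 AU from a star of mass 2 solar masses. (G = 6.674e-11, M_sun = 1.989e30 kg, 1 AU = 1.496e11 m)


v = sqrt(GM/r) = sqrt(6.674e-11 * 3.978e+30 / 3.291e+11) = 28401.9627

28401.9627 m/s


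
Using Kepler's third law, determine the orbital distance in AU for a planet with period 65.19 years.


a = P^(2/3) = 65.19^(2/3) = 16.1977

16.1977 AU


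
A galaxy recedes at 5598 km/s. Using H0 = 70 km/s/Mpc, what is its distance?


d = v / H0 = 5598 / 70 = 79.9714

79.9714 Mpc


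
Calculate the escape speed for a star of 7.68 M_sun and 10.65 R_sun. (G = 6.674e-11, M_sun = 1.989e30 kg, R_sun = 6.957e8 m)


M = 7.68 * 1.989e30 kg = 1.527552e+31 kg; R = 10.65 * 6.957e8 m = 7.409205e+09 m. v_esc = sqrt(2GM/R) = sqrt(2 * 6.674e-11 * 1.527552e+31 / 7.409205e+09) = 524590.3472

524590.3472 m/s


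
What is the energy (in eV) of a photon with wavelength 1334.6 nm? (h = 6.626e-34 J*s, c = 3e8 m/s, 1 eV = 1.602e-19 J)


E = hc/lambda = 6.626e-34 * 3e8 / 1.335e-06 = 1.489e-19 J = 0.9297 eV

0.9297 eV


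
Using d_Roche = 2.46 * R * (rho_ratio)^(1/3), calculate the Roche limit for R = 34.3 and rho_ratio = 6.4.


d_Roche = 2.46 * 34.3 * 6.4^(1/3) = 156.6592

156.6592


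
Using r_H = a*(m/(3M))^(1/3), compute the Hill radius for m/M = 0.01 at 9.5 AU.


r_H = a * (m/3M)^(1/3) = 9.5 * (0.01/3)^(1/3) = 1.4191

1.4191 AU


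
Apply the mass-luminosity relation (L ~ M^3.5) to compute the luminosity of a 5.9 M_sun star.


L/L_sun = (M/M_sun)^3.5 = 5.9^3.5 = 498.8639

498.8639 L_sun


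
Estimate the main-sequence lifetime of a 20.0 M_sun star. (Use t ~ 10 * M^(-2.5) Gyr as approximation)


t = 10 * M^(-2.5) = 10 * 20.0^(-2.5) = 0.0056

0.0056 Gyr


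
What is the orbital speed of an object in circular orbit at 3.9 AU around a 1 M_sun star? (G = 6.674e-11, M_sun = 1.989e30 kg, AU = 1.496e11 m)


v = sqrt(GM/r) = sqrt(6.674e-11 * 1.989e+30 / 5.834e+11) = 15083.8565

15083.8565 m/s


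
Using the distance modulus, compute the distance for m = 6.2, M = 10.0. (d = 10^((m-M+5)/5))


d = 10^((m - M + 5)/5) = 10^((6.2 - 10.0 + 5)/5) = 1.7378

1.7378 pc


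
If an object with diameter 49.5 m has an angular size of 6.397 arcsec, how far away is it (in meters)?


D = size / theta_rad, theta_rad = 6.397 * pi/(180*3600) = 3.101e-05, D = 1.596e+06

1.596e+06 m


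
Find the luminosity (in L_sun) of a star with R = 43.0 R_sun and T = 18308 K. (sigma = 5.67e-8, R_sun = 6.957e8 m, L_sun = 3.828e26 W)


R = 43.0 * 6.957e8 m = 2.99151e+10 m. L = 4*pi*R^2*sigma*T^4 = 4*pi*(2.99151e+10)^2 * 5.67e-8 * 18308^4 = 7.163701081e+31 W. L/L_sun = 7.163701081e+31 / 3.828e26 = 187139.5267

187139.5267 L_sun
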